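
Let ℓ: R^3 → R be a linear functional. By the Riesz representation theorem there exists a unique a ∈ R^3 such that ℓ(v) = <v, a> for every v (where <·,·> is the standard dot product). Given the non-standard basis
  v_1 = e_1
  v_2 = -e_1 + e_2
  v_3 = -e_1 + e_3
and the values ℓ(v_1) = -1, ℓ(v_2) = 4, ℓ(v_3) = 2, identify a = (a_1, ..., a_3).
a = (-1, 3, 1)

Write a = (a_1, ..., a_3) in the standard basis. For each basis vector v_i, ℓ(v_i) = <v_i, a> is a linear equation in the a_j's. Collect the n equations into a matrix system V a = ℓ, where row i of V is v_i (expressed in the standard basis). Since V is invertible (lower-triangular with 1s on the diagonal, up to permutation), solve by back-substitution:
  V =
[[1, 0, 0],
 [-1, 1, 0],
 [-1, 0, 1]]
  V a = (-1, 4, 2)
Solving gives a = (-1, 3, 1).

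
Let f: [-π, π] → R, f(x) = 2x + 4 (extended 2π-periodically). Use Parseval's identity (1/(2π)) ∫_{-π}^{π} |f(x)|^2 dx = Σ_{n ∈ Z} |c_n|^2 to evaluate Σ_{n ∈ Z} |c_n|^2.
Σ |c_n|^2 = 4π^2/3 + 16

Expand and integrate term by term over [-π, π]:
  ∫ (2x)^2 dx = 4·(2π^3/3); ∫ 2·2·(4)·x dx = 0 (odd integrand); ∫ 4^2 dx = 16·2π.
So (1/(2π)) ∫_{-π}^{π} (2x + 4)^2 dx = 4π^2/3 + 16 = 4π^2/3 + 16.
Parseval ⇒ Σ |c_n|^2 = 4π^2/3 + 16.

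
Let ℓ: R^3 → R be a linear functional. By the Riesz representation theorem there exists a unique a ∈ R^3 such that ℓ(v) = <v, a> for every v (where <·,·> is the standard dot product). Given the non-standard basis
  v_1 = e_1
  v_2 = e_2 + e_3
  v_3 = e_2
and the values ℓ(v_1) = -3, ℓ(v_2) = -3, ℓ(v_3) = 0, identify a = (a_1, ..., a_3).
a = (-3, 0, -3)

Write a = (a_1, ..., a_3) in the standard basis. For each basis vector v_i, ℓ(v_i) = <v_i, a> is a linear equation in the a_j's. Collect the n equations into a matrix system V a = ℓ, where row i of V is v_i (expressed in the standard basis). Since V is invertible (lower-triangular with 1s on the diagonal, up to permutation), solve by back-substitution:
  V =
[[1, 0, 0],
 [0, 1, 1],
 [0, 1, 0]]
  V a = (-3, -3, 0)
Solving gives a = (-3, 0, -3).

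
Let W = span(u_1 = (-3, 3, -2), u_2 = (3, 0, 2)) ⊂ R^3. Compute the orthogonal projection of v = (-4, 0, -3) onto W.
proj_W(v) = (-54/13, 0, -36/13)

Set up U = [u_1 | ... | u_2] ∈ R^(3×2). The projector onto W = col(U) is P = U (U^T U)^(-1) U^T.
Compute U^T U =
  [22, -13]
  [-13, 13],
and U^T v = (18, -18).
Solve U^T U · c = U^T v for the coefficients: c = (0, -18/13). The projection is proj_W(v) = U c.
Check: (v - proj_W(v)) · u_1 = 0  (should be 0).
Check: (v - proj_W(v)) · u_2 = 0  (should be 0).
Result: proj_W(v) = (-54/13, 0, -36/13).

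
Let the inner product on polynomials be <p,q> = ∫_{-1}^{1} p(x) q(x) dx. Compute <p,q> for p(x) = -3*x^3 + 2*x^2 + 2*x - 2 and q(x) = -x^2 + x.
<p,q> = 2/3

Expand the product: p(x)·q(x) = 3*x^5 - 5*x^4 + 4*x^2 - 2*x.
∫_{-1}^{1} of each monomial x^k gives [2/(k+1) if k even, 0 if k odd]. Integrating term-by-term (or equivalently evaluating the antiderivative F(x) = x^6/2 - x^5 + 4*x^3/3 - x^2 at the endpoints):
  F(1) − F(−1) = -1/6 − (-5/6) = 2/3.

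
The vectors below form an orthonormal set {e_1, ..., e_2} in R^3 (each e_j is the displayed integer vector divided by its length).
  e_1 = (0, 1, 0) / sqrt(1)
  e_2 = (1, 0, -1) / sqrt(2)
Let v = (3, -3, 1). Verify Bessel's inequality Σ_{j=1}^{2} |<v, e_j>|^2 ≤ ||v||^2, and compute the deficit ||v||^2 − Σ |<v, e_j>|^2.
Σ |<v, e_j>|^2 = 11; ||v||^2 = 19; deficit = 8

Write each e_j = u_j / sqrt(<u_j, u_j>) where u_j is the displayed integer vector. Then <v, e_j> = <v, u_j> / sqrt(<u_j, u_j>), so |<v, e_j>|^2 = <v, u_j>^2 / <u_j, u_j>.
Coefficients: <v, e_1> = -3/sqrt(1), <v, e_2> = 2/sqrt(2).
Square and sum: Σ |<v, e_j>|^2 = 11.
Compute ||v||^2 = v·v = 19.
Deficit = 19 − 11 = 8 ≥ 0, confirming Bessel's inequality. (The deficit equals ||v − Σ <v,e_j> e_j||^2, the squared distance from v to span{e_j}.)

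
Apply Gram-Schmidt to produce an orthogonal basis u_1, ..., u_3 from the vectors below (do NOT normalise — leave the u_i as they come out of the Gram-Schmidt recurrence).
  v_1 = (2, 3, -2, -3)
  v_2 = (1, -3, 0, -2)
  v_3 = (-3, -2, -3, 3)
Orthogonal basis:
  u_1 = (2, 3, -2, -3)
  u_2 = (14/13, -75/26, -1/13, -55/26)
  u_3 = (-190/121, -122/121, -505/121, 8/11)

Apply the Gram-Schmidt recurrence
  u_1 = v_1
  u_i = v_i − Σ_{j<i} ((v_i · u_j) / (u_j · u_j)) · u_j.

Step by step this gives:
  u_1 = (2, 3, -2, -3)
  u_2 = (14/13, -75/26, -1/13, -55/26)
  u_3 = (-190/121, -122/121, -505/121, 8/11)

Orthogonality check:
  u_2 · u_1 = 0 (should be 0)
  u_3 · u_1 = 0 (should be 0)
  u_3 · u_2 = 0 (should be 0)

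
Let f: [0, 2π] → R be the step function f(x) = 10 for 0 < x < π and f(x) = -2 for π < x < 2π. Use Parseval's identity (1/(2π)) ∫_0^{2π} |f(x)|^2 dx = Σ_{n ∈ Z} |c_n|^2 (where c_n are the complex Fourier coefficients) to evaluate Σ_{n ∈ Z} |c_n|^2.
Σ |c_n|^2 = 52

Parseval equates the L^2 energy of f (normalised by 1/(2π)) with the ℓ^2 sum of its Fourier coefficients: (1/(2π)) ∫_0^{2π} |f|^2 = Σ |c_n|^2.
Compute the left side: (1/(2π)) [∫_0^π 10^2 dx + ∫_π^{2π} (-2)^2 dx] = (1/(2π)) · (100π + 4π) = (100 + 4)/2 = 52.
So Σ_{n ∈ Z} |c_n|^2 = 52.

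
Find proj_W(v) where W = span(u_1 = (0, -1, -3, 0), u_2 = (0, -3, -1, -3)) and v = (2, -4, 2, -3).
proj_W(v) = (0, -227/77, 127/77, -303/77)

Set up U = [u_1 | ... | u_2] ∈ R^(4×2). The projector onto W = col(U) is P = U (U^T U)^(-1) U^T.
Compute U^T U =
  [10, 6]
  [6, 19],
and U^T v = (-2, 19).
Solve U^T U · c = U^T v for the coefficients: c = (-76/77, 101/77). The projection is proj_W(v) = U c.
Check: (v - proj_W(v)) · u_1 = 0  (should be 0).
Check: (v - proj_W(v)) · u_2 = 0  (should be 0).
Result: proj_W(v) = (0, -227/77, 127/77, -303/77).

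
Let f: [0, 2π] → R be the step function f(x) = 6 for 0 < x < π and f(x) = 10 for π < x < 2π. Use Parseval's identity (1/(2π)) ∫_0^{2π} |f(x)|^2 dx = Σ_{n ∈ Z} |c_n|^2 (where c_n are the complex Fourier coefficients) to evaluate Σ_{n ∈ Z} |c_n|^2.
Σ |c_n|^2 = 68

Parseval equates the L^2 energy of f (normalised by 1/(2π)) with the ℓ^2 sum of its Fourier coefficients: (1/(2π)) ∫_0^{2π} |f|^2 = Σ |c_n|^2.
Compute the left side: (1/(2π)) [∫_0^π 6^2 dx + ∫_π^{2π} 10^2 dx] = (1/(2π)) · (36π + 100π) = (36 + 100)/2 = 68.
So Σ_{n ∈ Z} |c_n|^2 = 68.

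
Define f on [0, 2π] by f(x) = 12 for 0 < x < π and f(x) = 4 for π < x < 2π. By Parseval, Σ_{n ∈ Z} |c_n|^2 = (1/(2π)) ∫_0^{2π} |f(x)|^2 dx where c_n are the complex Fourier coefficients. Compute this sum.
Σ |c_n|^2 = 80

Parseval equates the L^2 energy of f (normalised by 1/(2π)) with the ℓ^2 sum of its Fourier coefficients: (1/(2π)) ∫_0^{2π} |f|^2 = Σ |c_n|^2.
Compute the left side: (1/(2π)) [∫_0^π 12^2 dx + ∫_π^{2π} 4^2 dx] = (1/(2π)) · (144π + 16π) = (144 + 16)/2 = 80.
So Σ_{n ∈ Z} |c_n|^2 = 80.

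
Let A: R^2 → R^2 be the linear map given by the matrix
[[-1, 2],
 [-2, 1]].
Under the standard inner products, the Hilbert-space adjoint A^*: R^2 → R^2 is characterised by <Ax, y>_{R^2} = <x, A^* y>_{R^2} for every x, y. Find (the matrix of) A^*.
A^* = A^T =
[[-1, -2],
 [2, 1]]

For real matrices with standard dot products, the defining identity <Ax, y> = <x, A^* y> gives (Ax)^T y = x^T (A^*) y, i.e. x^T A^T y = x^T (A^*) y. Since this holds for all x, y, we must have A^* = A^T. Therefore
A^* =
[[-1, -2],
 [2, 1]].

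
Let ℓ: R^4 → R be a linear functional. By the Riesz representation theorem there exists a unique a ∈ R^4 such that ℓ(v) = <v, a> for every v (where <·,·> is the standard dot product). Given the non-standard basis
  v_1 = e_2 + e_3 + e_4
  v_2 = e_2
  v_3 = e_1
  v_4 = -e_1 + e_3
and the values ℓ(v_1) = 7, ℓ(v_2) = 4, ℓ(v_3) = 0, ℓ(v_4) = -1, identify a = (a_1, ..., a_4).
a = (0, 4, -1, 4)

Write a = (a_1, ..., a_4) in the standard basis. For each basis vector v_i, ℓ(v_i) = <v_i, a> is a linear equation in the a_j's. Collect the n equations into a matrix system V a = ℓ, where row i of V is v_i (expressed in the standard basis). Since V is invertible (lower-triangular with 1s on the diagonal, up to permutation), solve by back-substitution:
  V =
[[0, 1, 1, 1],
 [0, 1, 0, 0],
 [1, 0, 0, 0],
 [-1, 0, 1, 0]]
  V a = (7, 4, 0, -1)
Solving gives a = (0, 4, -1, 4).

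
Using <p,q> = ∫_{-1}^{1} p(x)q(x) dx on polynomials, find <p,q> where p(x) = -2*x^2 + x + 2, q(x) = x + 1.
<p,q> = 10/3

Expand the product: p(x)·q(x) = -2*x^3 - x^2 + 3*x + 2.
∫_{-1}^{1} of each monomial x^k gives [2/(k+1) if k even, 0 if k odd]. Integrating term-by-term (or equivalently evaluating the antiderivative F(x) = -x^4/2 - x^3/3 + 3*x^2/2 + 2*x at the endpoints):
  F(1) − F(−1) = 8/3 − (-2/3) = 10/3.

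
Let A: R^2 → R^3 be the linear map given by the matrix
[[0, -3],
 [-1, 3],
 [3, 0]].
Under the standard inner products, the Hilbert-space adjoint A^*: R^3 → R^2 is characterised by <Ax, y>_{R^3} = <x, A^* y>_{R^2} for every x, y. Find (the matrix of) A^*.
A^* = A^T =
[[0, -1, 3],
 [-3, 3, 0]]

For real matrices with standard dot products, the defining identity <Ax, y> = <x, A^* y> gives (Ax)^T y = x^T (A^*) y, i.e. x^T A^T y = x^T (A^*) y. Since this holds for all x, y, we must have A^* = A^T. Therefore
A^* =
[[0, -1, 3],
 [-3, 3, 0]].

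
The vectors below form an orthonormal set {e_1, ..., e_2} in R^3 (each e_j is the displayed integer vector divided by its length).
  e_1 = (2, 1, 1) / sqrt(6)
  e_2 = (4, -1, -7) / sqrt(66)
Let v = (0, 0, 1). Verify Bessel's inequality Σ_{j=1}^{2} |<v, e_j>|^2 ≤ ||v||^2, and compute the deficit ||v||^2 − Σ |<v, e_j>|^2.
Σ |<v, e_j>|^2 = 10/11; ||v||^2 = 1; deficit = 1/11

Write each e_j = u_j / sqrt(<u_j, u_j>) where u_j is the displayed integer vector. Then <v, e_j> = <v, u_j> / sqrt(<u_j, u_j>), so |<v, e_j>|^2 = <v, u_j>^2 / <u_j, u_j>.
Coefficients: <v, e_1> = 1/sqrt(6), <v, e_2> = -7/sqrt(66).
Square and sum: Σ |<v, e_j>|^2 = 10/11.
Compute ||v||^2 = v·v = 1.
Deficit = 1 − 10/11 = 1/11 ≥ 0, confirming Bessel's inequality. (The deficit equals ||v − Σ <v,e_j> e_j||^2, the squared distance from v to span{e_j}.)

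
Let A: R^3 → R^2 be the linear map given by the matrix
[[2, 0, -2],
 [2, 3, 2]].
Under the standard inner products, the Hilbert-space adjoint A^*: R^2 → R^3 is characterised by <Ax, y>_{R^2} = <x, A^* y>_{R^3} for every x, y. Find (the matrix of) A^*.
A^* = A^T =
[[2, 2],
 [0, 3],
 [-2, 2]]

For real matrices with standard dot products, the defining identity <Ax, y> = <x, A^* y> gives (Ax)^T y = x^T (A^*) y, i.e. x^T A^T y = x^T (A^*) y. Since this holds for all x, y, we must have A^* = A^T. Therefore
A^* =
[[2, 2],
 [0, 3],
 [-2, 2]].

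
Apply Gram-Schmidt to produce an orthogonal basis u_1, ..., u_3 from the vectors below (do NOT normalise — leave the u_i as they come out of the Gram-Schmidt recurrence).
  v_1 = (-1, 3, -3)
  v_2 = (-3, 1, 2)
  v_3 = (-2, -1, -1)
Orthogonal basis:
  u_1 = (-1, 3, -3)
  u_2 = (-3, 1, 2)
  u_3 = (-333/266, -407/266, -148/133)

Apply the Gram-Schmidt recurrence
  u_1 = v_1
  u_i = v_i − Σ_{j<i} ((v_i · u_j) / (u_j · u_j)) · u_j.

Step by step this gives:
  u_1 = (-1, 3, -3)
  u_2 = (-3, 1, 2)
  u_3 = (-333/266, -407/266, -148/133)

Orthogonality check:
  u_2 · u_1 = 0 (should be 0)
  u_3 · u_1 = 0 (should be 0)
  u_3 · u_2 = 0 (should be 0)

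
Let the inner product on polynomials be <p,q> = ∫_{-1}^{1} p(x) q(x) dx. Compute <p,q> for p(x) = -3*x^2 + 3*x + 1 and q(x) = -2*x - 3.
<p,q> = -4

Expand the product: p(x)·q(x) = 6*x^3 + 3*x^2 - 11*x - 3.
∫_{-1}^{1} of each monomial x^k gives [2/(k+1) if k even, 0 if k odd]. Integrating term-by-term (or equivalently evaluating the antiderivative F(x) = 3*x^4/2 + x^3 - 11*x^2/2 - 3*x at the endpoints):
  F(1) − F(−1) = -6 − (-2) = -4.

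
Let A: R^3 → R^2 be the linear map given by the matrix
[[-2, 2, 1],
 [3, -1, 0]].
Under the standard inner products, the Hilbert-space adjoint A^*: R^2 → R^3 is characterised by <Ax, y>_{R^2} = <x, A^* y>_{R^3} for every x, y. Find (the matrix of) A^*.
A^* = A^T =
[[-2, 3],
 [2, -1],
 [1, 0]]

For real matrices with standard dot products, the defining identity <Ax, y> = <x, A^* y> gives (Ax)^T y = x^T (A^*) y, i.e. x^T A^T y = x^T (A^*) y. Since this holds for all x, y, we must have A^* = A^T. Therefore
A^* =
[[-2, 3],
 [2, -1],
 [1, 0]].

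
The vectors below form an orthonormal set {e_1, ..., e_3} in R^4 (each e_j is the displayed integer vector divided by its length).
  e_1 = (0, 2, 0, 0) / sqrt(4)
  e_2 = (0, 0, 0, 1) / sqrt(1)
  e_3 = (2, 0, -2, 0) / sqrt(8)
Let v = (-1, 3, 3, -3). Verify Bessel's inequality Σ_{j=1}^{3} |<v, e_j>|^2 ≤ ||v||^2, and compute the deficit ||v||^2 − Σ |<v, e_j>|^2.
Σ |<v, e_j>|^2 = 26; ||v||^2 = 28; deficit = 2

Write each e_j = u_j / sqrt(<u_j, u_j>) where u_j is the displayed integer vector. Then <v, e_j> = <v, u_j> / sqrt(<u_j, u_j>), so |<v, e_j>|^2 = <v, u_j>^2 / <u_j, u_j>.
Coefficients: <v, e_1> = 6/sqrt(4), <v, e_2> = -3/sqrt(1), <v, e_3> = -8/sqrt(8).
Square and sum: Σ |<v, e_j>|^2 = 26.
Compute ||v||^2 = v·v = 28.
Deficit = 28 − 26 = 2 ≥ 0, confirming Bessel's inequality. (The deficit equals ||v − Σ <v,e_j> e_j||^2, the squared distance from v to span{e_j}.)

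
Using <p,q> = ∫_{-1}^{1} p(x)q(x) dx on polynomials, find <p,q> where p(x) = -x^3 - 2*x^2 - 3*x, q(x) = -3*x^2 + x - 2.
<p,q> = 8/3

Expand the product: p(x)·q(x) = 3*x^5 + 5*x^4 + 9*x^3 + x^2 + 6*x.
∫_{-1}^{1} of each monomial x^k gives [2/(k+1) if k even, 0 if k odd]. Integrating term-by-term (or equivalently evaluating the antiderivative F(x) = x^6/2 + x^5 + 9*x^4/4 + x^3/3 + 3*x^2 at the endpoints):
  F(1) − F(−1) = 85/12 − (53/12) = 8/3.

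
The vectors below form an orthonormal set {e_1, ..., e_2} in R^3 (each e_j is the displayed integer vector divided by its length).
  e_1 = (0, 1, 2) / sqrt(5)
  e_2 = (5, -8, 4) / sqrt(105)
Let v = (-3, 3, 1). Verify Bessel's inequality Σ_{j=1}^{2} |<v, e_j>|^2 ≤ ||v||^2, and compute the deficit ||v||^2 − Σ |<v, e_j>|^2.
Σ |<v, e_j>|^2 = 50/3; ||v||^2 = 19; deficit = 7/3

Write each e_j = u_j / sqrt(<u_j, u_j>) where u_j is the displayed integer vector. Then <v, e_j> = <v, u_j> / sqrt(<u_j, u_j>), so |<v, e_j>|^2 = <v, u_j>^2 / <u_j, u_j>.
Coefficients: <v, e_1> = 5/sqrt(5), <v, e_2> = -35/sqrt(105).
Square and sum: Σ |<v, e_j>|^2 = 50/3.
Compute ||v||^2 = v·v = 19.
Deficit = 19 − 50/3 = 7/3 ≥ 0, confirming Bessel's inequality. (The deficit equals ||v − Σ <v,e_j> e_j||^2, the squared distance from v to span{e_j}.)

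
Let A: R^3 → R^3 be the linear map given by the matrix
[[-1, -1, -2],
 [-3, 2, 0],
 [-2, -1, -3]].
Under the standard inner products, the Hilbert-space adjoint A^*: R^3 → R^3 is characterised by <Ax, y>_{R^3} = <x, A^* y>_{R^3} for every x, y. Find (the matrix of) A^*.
A^* = A^T =
[[-1, -3, -2],
 [-1, 2, -1],
 [-2, 0, -3]]

For real matrices with standard dot products, the defining identity <Ax, y> = <x, A^* y> gives (Ax)^T y = x^T (A^*) y, i.e. x^T A^T y = x^T (A^*) y. Since this holds for all x, y, we must have A^* = A^T. Therefore
A^* =
[[-1, -3, -2],
 [-1, 2, -1],
 [-2, 0, -3]].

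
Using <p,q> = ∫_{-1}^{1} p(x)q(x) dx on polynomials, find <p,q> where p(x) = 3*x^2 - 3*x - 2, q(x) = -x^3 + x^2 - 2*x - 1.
<p,q> = 106/15

Expand the product: p(x)·q(x) = -3*x^5 + 6*x^4 - 7*x^3 + x^2 + 7*x + 2.
∫_{-1}^{1} of each monomial x^k gives [2/(k+1) if k even, 0 if k odd]. Integrating term-by-term (or equivalently evaluating the antiderivative F(x) = -x^6/2 + 6*x^5/5 - 7*x^4/4 + x^3/3 + 7*x^2/2 + 2*x at the endpoints):
  F(1) − F(−1) = 287/60 − (-137/60) = 106/15.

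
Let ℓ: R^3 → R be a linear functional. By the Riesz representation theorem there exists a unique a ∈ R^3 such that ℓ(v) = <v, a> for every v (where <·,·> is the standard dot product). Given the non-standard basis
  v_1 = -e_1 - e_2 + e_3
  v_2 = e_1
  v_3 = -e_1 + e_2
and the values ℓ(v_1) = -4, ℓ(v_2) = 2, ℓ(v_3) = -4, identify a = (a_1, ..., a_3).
a = (2, -2, -4)

Write a = (a_1, ..., a_3) in the standard basis. For each basis vector v_i, ℓ(v_i) = <v_i, a> is a linear equation in the a_j's. Collect the n equations into a matrix system V a = ℓ, where row i of V is v_i (expressed in the standard basis). Since V is invertible (lower-triangular with 1s on the diagonal, up to permutation), solve by back-substitution:
  V =
[[-1, -1, 1],
 [1, 0, 0],
 [-1, 1, 0]]
  V a = (-4, 2, -4)
Solving gives a = (2, -2, -4).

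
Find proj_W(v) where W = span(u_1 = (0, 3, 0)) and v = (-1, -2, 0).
proj_W(v) = (0, -2, 0)

Set up U = [u_1 | ... | u_1] ∈ R^(3×1). The projector onto W = col(U) is P = U (U^T U)^(-1) U^T.
Compute U^T U =
  [9],
and U^T v = (-6).
Solve U^T U · c = U^T v for the coefficients: c = (-2/3). The projection is proj_W(v) = U c.
Check: (v - proj_W(v)) · u_1 = 0  (should be 0).
Result: proj_W(v) = (0, -2, 0).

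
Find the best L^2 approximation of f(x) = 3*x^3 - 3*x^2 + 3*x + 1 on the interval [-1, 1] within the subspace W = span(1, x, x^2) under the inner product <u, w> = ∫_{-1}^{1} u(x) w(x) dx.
g(x) = -3*x^2 + 24*x/5 + 1

The best approximation g ∈ W is the orthogonal projection of f onto W. Writing g = a_0 + a_1 x + a_2 x^2, the coefficients solve the normal equations G · a = b where
  G_{ij} = <φ_i, φ_j> and b_i = <f, φ_i>, with φ_0 = 1, φ_1 = x, φ_2 = x^2.
G =
  [2, 0, 2/3]
  [0, 2/3, 0]
  [2/3, 0, 2/5],
b = (0, 16/5, -8/15).
Solving gives a_0 = 1, a_1 = 24/5, a_2 = -3, so
  g(x) = -3*x^2 + 24*x/5 + 1.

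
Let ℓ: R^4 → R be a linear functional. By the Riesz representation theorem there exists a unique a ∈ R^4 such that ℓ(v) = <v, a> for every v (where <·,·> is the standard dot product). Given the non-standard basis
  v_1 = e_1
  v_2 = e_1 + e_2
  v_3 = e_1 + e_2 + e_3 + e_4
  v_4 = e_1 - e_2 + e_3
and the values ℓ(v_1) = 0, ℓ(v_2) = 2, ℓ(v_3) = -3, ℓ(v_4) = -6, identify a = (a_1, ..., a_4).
a = (0, 2, -4, -1)

Write a = (a_1, ..., a_4) in the standard basis. For each basis vector v_i, ℓ(v_i) = <v_i, a> is a linear equation in the a_j's. Collect the n equations into a matrix system V a = ℓ, where row i of V is v_i (expressed in the standard basis). Since V is invertible (lower-triangular with 1s on the diagonal, up to permutation), solve by back-substitution:
  V =
[[1, 0, 0, 0],
 [1, 1, 0, 0],
 [1, 1, 1, 1],
 [1, -1, 1, 0]]
  V a = (0, 2, -3, -6)
Solving gives a = (0, 2, -4, -1).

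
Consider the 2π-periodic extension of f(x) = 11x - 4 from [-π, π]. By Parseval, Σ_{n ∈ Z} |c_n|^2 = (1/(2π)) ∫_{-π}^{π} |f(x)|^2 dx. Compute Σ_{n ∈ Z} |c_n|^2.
Σ |c_n|^2 = 121π^2/3 + 16

Expand and integrate term by term over [-π, π]:
  ∫ (11x)^2 dx = 121·(2π^3/3); ∫ 2·11·(-4)·x dx = 0 (odd integrand); ∫ (-4)^2 dx = 16·2π.
So (1/(2π)) ∫_{-π}^{π} (11x - 4)^2 dx = 121π^2/3 + 16 = 121π^2/3 + 16.
Parseval ⇒ Σ |c_n|^2 = 121π^2/3 + 16.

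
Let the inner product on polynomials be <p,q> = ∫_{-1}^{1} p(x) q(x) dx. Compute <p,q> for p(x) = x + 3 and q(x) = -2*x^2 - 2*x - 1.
<p,q> = -34/3

Expand the product: p(x)·q(x) = -2*x^3 - 8*x^2 - 7*x - 3.
∫_{-1}^{1} of each monomial x^k gives [2/(k+1) if k even, 0 if k odd]. Integrating term-by-term (or equivalently evaluating the antiderivative F(x) = -x^4/2 - 8*x^3/3 - 7*x^2/2 - 3*x at the endpoints):
  F(1) − F(−1) = -29/3 − (5/3) = -34/3.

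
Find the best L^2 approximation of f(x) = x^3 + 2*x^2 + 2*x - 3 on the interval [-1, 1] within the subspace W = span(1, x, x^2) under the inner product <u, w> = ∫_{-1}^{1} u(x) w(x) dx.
g(x) = 2*x^2 + 13*x/5 - 3

The best approximation g ∈ W is the orthogonal projection of f onto W. Writing g = a_0 + a_1 x + a_2 x^2, the coefficients solve the normal equations G · a = b where
  G_{ij} = <φ_i, φ_j> and b_i = <f, φ_i>, with φ_0 = 1, φ_1 = x, φ_2 = x^2.
G =
  [2, 0, 2/3]
  [0, 2/3, 0]
  [2/3, 0, 2/5],
b = (-14/3, 26/15, -6/5).
Solving gives a_0 = -3, a_1 = 13/5, a_2 = 2, so
  g(x) = 2*x^2 + 13*x/5 - 3.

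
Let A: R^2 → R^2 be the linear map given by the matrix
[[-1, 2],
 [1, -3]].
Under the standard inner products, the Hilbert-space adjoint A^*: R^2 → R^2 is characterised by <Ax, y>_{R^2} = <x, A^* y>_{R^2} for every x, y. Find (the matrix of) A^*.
A^* = A^T =
[[-1, 1],
 [2, -3]]

For real matrices with standard dot products, the defining identity <Ax, y> = <x, A^* y> gives (Ax)^T y = x^T (A^*) y, i.e. x^T A^T y = x^T (A^*) y. Since this holds for all x, y, we must have A^* = A^T. Therefore
A^* =
[[-1, 1],
 [2, -3]].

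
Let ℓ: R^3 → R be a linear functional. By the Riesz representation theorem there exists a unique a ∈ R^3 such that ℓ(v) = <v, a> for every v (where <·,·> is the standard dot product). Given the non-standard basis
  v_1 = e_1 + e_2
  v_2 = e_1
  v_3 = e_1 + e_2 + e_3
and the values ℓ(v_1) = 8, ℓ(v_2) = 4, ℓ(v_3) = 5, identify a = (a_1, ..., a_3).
a = (4, 4, -3)

Write a = (a_1, ..., a_3) in the standard basis. For each basis vector v_i, ℓ(v_i) = <v_i, a> is a linear equation in the a_j's. Collect the n equations into a matrix system V a = ℓ, where row i of V is v_i (expressed in the standard basis). Since V is invertible (lower-triangular with 1s on the diagonal, up to permutation), solve by back-substitution:
  V =
[[1, 1, 0],
 [1, 0, 0],
 [1, 1, 1]]
  V a = (8, 4, 5)
Solving gives a = (4, 4, -3).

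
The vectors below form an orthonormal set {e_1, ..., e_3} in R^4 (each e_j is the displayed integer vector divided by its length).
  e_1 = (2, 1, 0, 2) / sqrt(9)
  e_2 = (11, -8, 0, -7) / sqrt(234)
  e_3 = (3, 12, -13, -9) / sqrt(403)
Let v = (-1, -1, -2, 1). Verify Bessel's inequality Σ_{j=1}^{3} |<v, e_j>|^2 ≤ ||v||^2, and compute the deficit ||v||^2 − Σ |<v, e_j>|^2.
Σ |<v, e_j>|^2 = 17/31; ||v||^2 = 7; deficit = 200/31

Write each e_j = u_j / sqrt(<u_j, u_j>) where u_j is the displayed integer vector. Then <v, e_j> = <v, u_j> / sqrt(<u_j, u_j>), so |<v, e_j>|^2 = <v, u_j>^2 / <u_j, u_j>.
Coefficients: <v, e_1> = -1/sqrt(9), <v, e_2> = -10/sqrt(234), <v, e_3> = 2/sqrt(403).
Square and sum: Σ |<v, e_j>|^2 = 17/31.
Compute ||v||^2 = v·v = 7.
Deficit = 7 − 17/31 = 200/31 ≥ 0, confirming Bessel's inequality. (The deficit equals ||v − Σ <v,e_j> e_j||^2, the squared distance from v to span{e_j}.)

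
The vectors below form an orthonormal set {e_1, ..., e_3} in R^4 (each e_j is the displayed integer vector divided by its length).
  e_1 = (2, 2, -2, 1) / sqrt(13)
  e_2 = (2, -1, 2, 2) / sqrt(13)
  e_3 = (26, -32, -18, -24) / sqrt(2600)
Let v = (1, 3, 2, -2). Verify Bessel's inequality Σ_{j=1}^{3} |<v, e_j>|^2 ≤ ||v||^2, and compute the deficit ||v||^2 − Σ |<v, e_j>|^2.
Σ |<v, e_j>|^2 = 1091/650; ||v||^2 = 18; deficit = 10609/650

Write each e_j = u_j / sqrt(<u_j, u_j>) where u_j is the displayed integer vector. Then <v, e_j> = <v, u_j> / sqrt(<u_j, u_j>), so |<v, e_j>|^2 = <v, u_j>^2 / <u_j, u_j>.
Coefficients: <v, e_1> = 2/sqrt(13), <v, e_2> = -1/sqrt(13), <v, e_3> = -58/sqrt(2600).
Square and sum: Σ |<v, e_j>|^2 = 1091/650.
Compute ||v||^2 = v·v = 18.
Deficit = 18 − 1091/650 = 10609/650 ≥ 0, confirming Bessel's inequality. (The deficit equals ||v − Σ <v,e_j> e_j||^2, the squared distance from v to span{e_j}.)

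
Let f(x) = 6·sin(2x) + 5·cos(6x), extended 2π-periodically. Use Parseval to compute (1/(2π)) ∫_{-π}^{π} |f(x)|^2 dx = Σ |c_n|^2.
Σ |c_n|^2 = 61/2

Expand |f|^2 and use orthogonality of {sin(nx), cos(mx)} on [-π, π]:
  ∫_{-π}^{π} sin(nx)^2 dx = π, ∫ cos(mx)^2 dx = π, and cross terms integrate to 0.
So ∫_{-π}^{π} f(x)^2 dx = 6^2 · π + 5^2 · π = (36 + 25)π.
Divide by 2π: (36 + 25)/2 = 61/2.
By Parseval, this equals Σ |c_n|^2.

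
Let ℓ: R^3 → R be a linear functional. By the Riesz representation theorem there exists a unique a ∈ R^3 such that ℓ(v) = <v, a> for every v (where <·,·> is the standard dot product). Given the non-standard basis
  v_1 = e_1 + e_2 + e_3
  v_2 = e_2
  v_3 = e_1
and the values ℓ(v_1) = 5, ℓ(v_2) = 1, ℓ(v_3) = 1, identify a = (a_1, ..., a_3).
a = (1, 1, 3)

Write a = (a_1, ..., a_3) in the standard basis. For each basis vector v_i, ℓ(v_i) = <v_i, a> is a linear equation in the a_j's. Collect the n equations into a matrix system V a = ℓ, where row i of V is v_i (expressed in the standard basis). Since V is invertible (lower-triangular with 1s on the diagonal, up to permutation), solve by back-substitution:
  V =
[[1, 1, 1],
 [0, 1, 0],
 [1, 0, 0]]
  V a = (5, 1, 1)
Solving gives a = (1, 1, 3).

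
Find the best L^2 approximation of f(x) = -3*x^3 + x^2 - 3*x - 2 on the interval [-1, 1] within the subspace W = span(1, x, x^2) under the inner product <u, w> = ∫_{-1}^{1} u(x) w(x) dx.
g(x) = x^2 - 24*x/5 - 2

The best approximation g ∈ W is the orthogonal projection of f onto W. Writing g = a_0 + a_1 x + a_2 x^2, the coefficients solve the normal equations G · a = b where
  G_{ij} = <φ_i, φ_j> and b_i = <f, φ_i>, with φ_0 = 1, φ_1 = x, φ_2 = x^2.
G =
  [2, 0, 2/3]
  [0, 2/3, 0]
  [2/3, 0, 2/5],
b = (-10/3, -16/5, -14/15).
Solving gives a_0 = -2, a_1 = -24/5, a_2 = 1, so
  g(x) = x^2 - 24*x/5 - 2.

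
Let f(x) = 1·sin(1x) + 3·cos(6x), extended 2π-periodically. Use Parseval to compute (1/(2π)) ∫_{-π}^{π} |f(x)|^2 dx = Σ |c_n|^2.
Σ |c_n|^2 = 5

Expand |f|^2 and use orthogonality of {sin(nx), cos(mx)} on [-π, π]:
  ∫_{-π}^{π} sin(nx)^2 dx = π, ∫ cos(mx)^2 dx = π, and cross terms integrate to 0.
So ∫_{-π}^{π} f(x)^2 dx = 1^2 · π + 3^2 · π = (1 + 9)π.
Divide by 2π: (1 + 9)/2 = 5.
By Parseval, this equals Σ |c_n|^2.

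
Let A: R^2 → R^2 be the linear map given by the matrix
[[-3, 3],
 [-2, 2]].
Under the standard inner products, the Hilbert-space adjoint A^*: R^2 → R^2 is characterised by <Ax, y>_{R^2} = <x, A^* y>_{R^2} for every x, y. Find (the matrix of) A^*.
A^* = A^T =
[[-3, -2],
 [3, 2]]

For real matrices with standard dot products, the defining identity <Ax, y> = <x, A^* y> gives (Ax)^T y = x^T (A^*) y, i.e. x^T A^T y = x^T (A^*) y. Since this holds for all x, y, we must have A^* = A^T. Therefore
A^* =
[[-3, -2],
 [3, 2]].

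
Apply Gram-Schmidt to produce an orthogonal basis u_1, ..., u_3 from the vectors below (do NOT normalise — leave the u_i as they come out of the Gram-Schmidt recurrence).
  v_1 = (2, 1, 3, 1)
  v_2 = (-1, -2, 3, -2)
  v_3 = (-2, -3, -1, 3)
Orthogonal basis:
  u_1 = (2, 1, 3, 1)
  u_2 = (-7/5, -11/5, 12/5, -11/5)
  u_3 = (-30/29, -72/29, 10/29, 102/29)

Apply the Gram-Schmidt recurrence
  u_1 = v_1
  u_i = v_i − Σ_{j<i} ((v_i · u_j) / (u_j · u_j)) · u_j.

Step by step this gives:
  u_1 = (2, 1, 3, 1)
  u_2 = (-7/5, -11/5, 12/5, -11/5)
  u_3 = (-30/29, -72/29, 10/29, 102/29)

Orthogonality check:
  u_2 · u_1 = 0 (should be 0)
  u_3 · u_1 = 0 (should be 0)
  u_3 · u_2 = 0 (should be 0)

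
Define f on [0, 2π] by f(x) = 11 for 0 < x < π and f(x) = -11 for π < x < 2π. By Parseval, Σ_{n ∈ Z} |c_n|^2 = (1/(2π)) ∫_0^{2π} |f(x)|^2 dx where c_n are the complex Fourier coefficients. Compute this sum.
Σ |c_n|^2 = 121

Parseval equates the L^2 energy of f (normalised by 1/(2π)) with the ℓ^2 sum of its Fourier coefficients: (1/(2π)) ∫_0^{2π} |f|^2 = Σ |c_n|^2.
Compute the left side: (1/(2π)) [∫_0^π 11^2 dx + ∫_π^{2π} (-11)^2 dx] = (1/(2π)) · (121π + 121π) = (121 + 121)/2 = 121.
So Σ_{n ∈ Z} |c_n|^2 = 121.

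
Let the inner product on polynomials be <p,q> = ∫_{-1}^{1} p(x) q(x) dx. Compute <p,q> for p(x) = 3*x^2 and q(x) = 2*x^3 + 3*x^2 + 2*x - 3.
<p,q> = -12/5

Expand the product: p(x)·q(x) = 6*x^5 + 9*x^4 + 6*x^3 - 9*x^2.
∫_{-1}^{1} of each monomial x^k gives [2/(k+1) if k even, 0 if k odd]. Integrating term-by-term (or equivalently evaluating the antiderivative F(x) = x^6 + 9*x^5/5 + 3*x^4/2 - 3*x^3 at the endpoints):
  F(1) − F(−1) = 13/10 − (37/10) = -12/5.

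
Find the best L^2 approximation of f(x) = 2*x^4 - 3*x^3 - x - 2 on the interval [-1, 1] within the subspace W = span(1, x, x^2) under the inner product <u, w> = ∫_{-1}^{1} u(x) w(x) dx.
g(x) = 12*x^2/7 - 14*x/5 - 76/35

The best approximation g ∈ W is the orthogonal projection of f onto W. Writing g = a_0 + a_1 x + a_2 x^2, the coefficients solve the normal equations G · a = b where
  G_{ij} = <φ_i, φ_j> and b_i = <f, φ_i>, with φ_0 = 1, φ_1 = x, φ_2 = x^2.
G =
  [2, 0, 2/3]
  [0, 2/3, 0]
  [2/3, 0, 2/5],
b = (-16/5, -28/15, -16/21).
Solving gives a_0 = -76/35, a_1 = -14/5, a_2 = 12/7, so
  g(x) = 12*x^2/7 - 14*x/5 - 76/35.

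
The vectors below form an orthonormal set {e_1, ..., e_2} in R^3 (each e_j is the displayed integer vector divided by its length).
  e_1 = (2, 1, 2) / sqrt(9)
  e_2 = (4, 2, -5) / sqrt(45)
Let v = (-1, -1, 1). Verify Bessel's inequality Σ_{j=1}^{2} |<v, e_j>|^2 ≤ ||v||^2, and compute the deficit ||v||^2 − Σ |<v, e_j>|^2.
Σ |<v, e_j>|^2 = 14/5; ||v||^2 = 3; deficit = 1/5

Write each e_j = u_j / sqrt(<u_j, u_j>) where u_j is the displayed integer vector. Then <v, e_j> = <v, u_j> / sqrt(<u_j, u_j>), so |<v, e_j>|^2 = <v, u_j>^2 / <u_j, u_j>.
Coefficients: <v, e_1> = -1/sqrt(9), <v, e_2> = -11/sqrt(45).
Square and sum: Σ |<v, e_j>|^2 = 14/5.
Compute ||v||^2 = v·v = 3.
Deficit = 3 − 14/5 = 1/5 ≥ 0, confirming Bessel's inequality. (The deficit equals ||v − Σ <v,e_j> e_j||^2, the squared distance from v to span{e_j}.)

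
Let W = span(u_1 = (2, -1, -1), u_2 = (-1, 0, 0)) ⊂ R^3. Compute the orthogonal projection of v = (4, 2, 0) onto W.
proj_W(v) = (4, 1, 1)

Set up U = [u_1 | ... | u_2] ∈ R^(3×2). The projector onto W = col(U) is P = U (U^T U)^(-1) U^T.
Compute U^T U =
  [6, -2]
  [-2, 1],
and U^T v = (6, -4).
Solve U^T U · c = U^T v for the coefficients: c = (-1, -6). The projection is proj_W(v) = U c.
Check: (v - proj_W(v)) · u_1 = 0  (should be 0).
Check: (v - proj_W(v)) · u_2 = 0  (should be 0).
Result: proj_W(v) = (4, 1, 1).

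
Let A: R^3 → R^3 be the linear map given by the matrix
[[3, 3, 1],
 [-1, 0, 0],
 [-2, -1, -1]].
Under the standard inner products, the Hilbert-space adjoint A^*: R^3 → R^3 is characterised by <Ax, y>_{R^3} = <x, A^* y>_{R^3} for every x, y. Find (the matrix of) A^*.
A^* = A^T =
[[3, -1, -2],
 [3, 0, -1],
 [1, 0, -1]]

For real matrices with standard dot products, the defining identity <Ax, y> = <x, A^* y> gives (Ax)^T y = x^T (A^*) y, i.e. x^T A^T y = x^T (A^*) y. Since this holds for all x, y, we must have A^* = A^T. Therefore
A^* =
[[3, -1, -2],
 [3, 0, -1],
 [1, 0, -1]].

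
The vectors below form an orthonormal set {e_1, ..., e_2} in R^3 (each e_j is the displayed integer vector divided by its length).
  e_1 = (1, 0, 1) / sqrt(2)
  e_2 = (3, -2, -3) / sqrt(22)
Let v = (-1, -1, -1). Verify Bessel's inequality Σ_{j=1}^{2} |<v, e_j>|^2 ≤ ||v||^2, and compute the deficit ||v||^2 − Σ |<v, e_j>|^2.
Σ |<v, e_j>|^2 = 24/11; ||v||^2 = 3; deficit = 9/11

Write each e_j = u_j / sqrt(<u_j, u_j>) where u_j is the displayed integer vector. Then <v, e_j> = <v, u_j> / sqrt(<u_j, u_j>), so |<v, e_j>|^2 = <v, u_j>^2 / <u_j, u_j>.
Coefficients: <v, e_1> = -2/sqrt(2), <v, e_2> = 2/sqrt(22).
Square and sum: Σ |<v, e_j>|^2 = 24/11.
Compute ||v||^2 = v·v = 3.
Deficit = 3 − 24/11 = 9/11 ≥ 0, confirming Bessel's inequality. (The deficit equals ||v − Σ <v,e_j> e_j||^2, the squared distance from v to span{e_j}.)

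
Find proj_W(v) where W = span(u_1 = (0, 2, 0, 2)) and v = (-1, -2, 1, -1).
proj_W(v) = (0, -3/2, 0, -3/2)

Set up U = [u_1 | ... | u_1] ∈ R^(4×1). The projector onto W = col(U) is P = U (U^T U)^(-1) U^T.
Compute U^T U =
  [8],
and U^T v = (-6).
Solve U^T U · c = U^T v for the coefficients: c = (-3/4). The projection is proj_W(v) = U c.
Check: (v - proj_W(v)) · u_1 = 0  (should be 0).
Result: proj_W(v) = (0, -3/2, 0, -3/2).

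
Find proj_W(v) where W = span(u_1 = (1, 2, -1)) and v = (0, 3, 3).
proj_W(v) = (1/2, 1, -1/2)

Set up U = [u_1 | ... | u_1] ∈ R^(3×1). The projector onto W = col(U) is P = U (U^T U)^(-1) U^T.
Compute U^T U =
  [6],
and U^T v = (3).
Solve U^T U · c = U^T v for the coefficients: c = (1/2). The projection is proj_W(v) = U c.
Check: (v - proj_W(v)) · u_1 = 0  (should be 0).
Result: proj_W(v) = (1/2, 1, -1/2).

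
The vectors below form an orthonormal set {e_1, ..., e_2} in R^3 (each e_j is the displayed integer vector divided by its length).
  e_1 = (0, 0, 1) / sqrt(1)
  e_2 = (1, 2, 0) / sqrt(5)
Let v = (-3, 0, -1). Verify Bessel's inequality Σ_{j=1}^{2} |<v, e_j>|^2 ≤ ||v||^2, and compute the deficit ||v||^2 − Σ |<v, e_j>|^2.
Σ |<v, e_j>|^2 = 14/5; ||v||^2 = 10; deficit = 36/5

Write each e_j = u_j / sqrt(<u_j, u_j>) where u_j is the displayed integer vector. Then <v, e_j> = <v, u_j> / sqrt(<u_j, u_j>), so |<v, e_j>|^2 = <v, u_j>^2 / <u_j, u_j>.
Coefficients: <v, e_1> = -1/sqrt(1), <v, e_2> = -3/sqrt(5).
Square and sum: Σ |<v, e_j>|^2 = 14/5.
Compute ||v||^2 = v·v = 10.
Deficit = 10 − 14/5 = 36/5 ≥ 0, confirming Bessel's inequality. (The deficit equals ||v − Σ <v,e_j> e_j||^2, the squared distance from v to span{e_j}.)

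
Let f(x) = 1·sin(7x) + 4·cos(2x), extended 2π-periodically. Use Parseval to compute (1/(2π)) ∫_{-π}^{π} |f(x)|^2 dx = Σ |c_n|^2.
Σ |c_n|^2 = 17/2

Expand |f|^2 and use orthogonality of {sin(nx), cos(mx)} on [-π, π]:
  ∫_{-π}^{π} sin(nx)^2 dx = π, ∫ cos(mx)^2 dx = π, and cross terms integrate to 0.
So ∫_{-π}^{π} f(x)^2 dx = 1^2 · π + 4^2 · π = (1 + 16)π.
Divide by 2π: (1 + 16)/2 = 17/2.
By Parseval, this equals Σ |c_n|^2.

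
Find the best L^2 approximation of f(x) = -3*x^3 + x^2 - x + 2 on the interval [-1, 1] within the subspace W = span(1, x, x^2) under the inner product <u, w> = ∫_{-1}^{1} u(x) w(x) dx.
g(x) = x^2 - 14*x/5 + 2

The best approximation g ∈ W is the orthogonal projection of f onto W. Writing g = a_0 + a_1 x + a_2 x^2, the coefficients solve the normal equations G · a = b where
  G_{ij} = <φ_i, φ_j> and b_i = <f, φ_i>, with φ_0 = 1, φ_1 = x, φ_2 = x^2.
G =
  [2, 0, 2/3]
  [0, 2/3, 0]
  [2/3, 0, 2/5],
b = (14/3, -28/15, 26/15).
Solving gives a_0 = 2, a_1 = -14/5, a_2 = 1, so
  g(x) = x^2 - 14*x/5 + 2.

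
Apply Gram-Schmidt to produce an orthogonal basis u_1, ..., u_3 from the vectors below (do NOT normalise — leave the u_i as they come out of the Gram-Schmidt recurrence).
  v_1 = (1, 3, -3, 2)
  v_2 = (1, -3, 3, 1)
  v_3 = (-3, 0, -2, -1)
Orthogonal basis:
  u_1 = (1, 3, -3, 2)
  u_2 = (38/23, -24/23, 24/23, 53/23)
  u_3 = (-72/47, -51/47, -43/47, 48/47)

Apply the Gram-Schmidt recurrence
  u_1 = v_1
  u_i = v_i − Σ_{j<i} ((v_i · u_j) / (u_j · u_j)) · u_j.

Step by step this gives:
  u_1 = (1, 3, -3, 2)
  u_2 = (38/23, -24/23, 24/23, 53/23)
  u_3 = (-72/47, -51/47, -43/47, 48/47)

Orthogonality check:
  u_2 · u_1 = 0 (should be 0)
  u_3 · u_1 = 0 (should be 0)
  u_3 · u_2 = 0 (should be 0)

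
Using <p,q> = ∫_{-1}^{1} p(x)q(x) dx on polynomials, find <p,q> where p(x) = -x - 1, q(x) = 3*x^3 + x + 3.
<p,q> = -118/15

Expand the product: p(x)·q(x) = -3*x^4 - 3*x^3 - x^2 - 4*x - 3.
∫_{-1}^{1} of each monomial x^k gives [2/(k+1) if k even, 0 if k odd]. Integrating term-by-term (or equivalently evaluating the antiderivative F(x) = -3*x^5/5 - 3*x^4/4 - x^3/3 - 2*x^2 - 3*x at the endpoints):
  F(1) − F(−1) = -401/60 − (71/60) = -118/15.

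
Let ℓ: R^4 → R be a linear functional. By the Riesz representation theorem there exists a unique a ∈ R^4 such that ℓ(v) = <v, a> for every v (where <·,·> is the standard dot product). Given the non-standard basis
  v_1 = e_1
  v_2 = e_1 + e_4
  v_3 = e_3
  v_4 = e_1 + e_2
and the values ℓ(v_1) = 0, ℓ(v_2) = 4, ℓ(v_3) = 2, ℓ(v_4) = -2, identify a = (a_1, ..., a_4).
a = (0, -2, 2, 4)

Write a = (a_1, ..., a_4) in the standard basis. For each basis vector v_i, ℓ(v_i) = <v_i, a> is a linear equation in the a_j's. Collect the n equations into a matrix system V a = ℓ, where row i of V is v_i (expressed in the standard basis). Since V is invertible (lower-triangular with 1s on the diagonal, up to permutation), solve by back-substitution:
  V =
[[1, 0, 0, 0],
 [1, 0, 0, 1],
 [0, 0, 1, 0],
 [1, 1, 0, 0]]
  V a = (0, 4, 2, -2)
Solving gives a = (0, -2, 2, 4).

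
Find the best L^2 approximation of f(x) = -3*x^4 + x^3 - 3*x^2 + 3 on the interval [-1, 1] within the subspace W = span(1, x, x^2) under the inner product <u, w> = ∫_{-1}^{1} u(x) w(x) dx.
g(x) = -39*x^2/7 + 3*x/5 + 114/35

The best approximation g ∈ W is the orthogonal projection of f onto W. Writing g = a_0 + a_1 x + a_2 x^2, the coefficients solve the normal equations G · a = b where
  G_{ij} = <φ_i, φ_j> and b_i = <f, φ_i>, with φ_0 = 1, φ_1 = x, φ_2 = x^2.
G =
  [2, 0, 2/3]
  [0, 2/3, 0]
  [2/3, 0, 2/5],
b = (14/5, 2/5, -2/35).
Solving gives a_0 = 114/35, a_1 = 3/5, a_2 = -39/7, so
  g(x) = -39*x^2/7 + 3*x/5 + 114/35.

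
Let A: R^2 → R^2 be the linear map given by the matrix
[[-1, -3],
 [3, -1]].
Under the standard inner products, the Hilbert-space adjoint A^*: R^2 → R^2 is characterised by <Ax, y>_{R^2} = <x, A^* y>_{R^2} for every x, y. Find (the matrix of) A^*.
A^* = A^T =
[[-1, 3],
 [-3, -1]]

For real matrices with standard dot products, the defining identity <Ax, y> = <x, A^* y> gives (Ax)^T y = x^T (A^*) y, i.e. x^T A^T y = x^T (A^*) y. Since this holds for all x, y, we must have A^* = A^T. Therefore
A^* =
[[-1, 3],
 [-3, -1]].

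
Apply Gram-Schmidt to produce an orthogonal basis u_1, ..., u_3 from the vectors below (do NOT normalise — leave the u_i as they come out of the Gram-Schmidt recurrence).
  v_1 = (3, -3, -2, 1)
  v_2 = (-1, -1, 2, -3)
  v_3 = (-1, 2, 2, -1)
Orthogonal basis:
  u_1 = (3, -3, -2, 1)
  u_2 = (-2/23, -44/23, 32/23, -62/23)
  u_3 = (31/37, 16/37, 22/37, -1/37)

Apply the Gram-Schmidt recurrence
  u_1 = v_1
  u_i = v_i − Σ_{j<i} ((v_i · u_j) / (u_j · u_j)) · u_j.

Step by step this gives:
  u_1 = (3, -3, -2, 1)
  u_2 = (-2/23, -44/23, 32/23, -62/23)
  u_3 = (31/37, 16/37, 22/37, -1/37)

Orthogonality check:
  u_2 · u_1 = 0 (should be 0)
  u_3 · u_1 = 0 (should be 0)
  u_3 · u_2 = 0 (should be 0)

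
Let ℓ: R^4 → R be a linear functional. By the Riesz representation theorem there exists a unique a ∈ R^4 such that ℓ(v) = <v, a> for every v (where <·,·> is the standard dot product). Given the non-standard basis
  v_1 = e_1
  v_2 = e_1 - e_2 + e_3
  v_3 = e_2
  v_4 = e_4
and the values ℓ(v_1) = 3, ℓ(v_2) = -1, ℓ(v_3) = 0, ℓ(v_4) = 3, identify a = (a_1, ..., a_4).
a = (3, 0, -4, 3)

Write a = (a_1, ..., a_4) in the standard basis. For each basis vector v_i, ℓ(v_i) = <v_i, a> is a linear equation in the a_j's. Collect the n equations into a matrix system V a = ℓ, where row i of V is v_i (expressed in the standard basis). Since V is invertible (lower-triangular with 1s on the diagonal, up to permutation), solve by back-substitution:
  V =
[[1, 0, 0, 0],
 [1, -1, 1, 0],
 [0, 1, 0, 0],
 [0, 0, 0, 1]]
  V a = (3, -1, 0, 3)
Solving gives a = (3, 0, -4, 3).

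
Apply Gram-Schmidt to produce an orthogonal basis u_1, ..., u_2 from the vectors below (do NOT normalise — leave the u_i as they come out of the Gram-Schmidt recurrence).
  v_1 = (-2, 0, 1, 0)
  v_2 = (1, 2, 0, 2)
Orthogonal basis:
  u_1 = (-2, 0, 1, 0)
  u_2 = (1/5, 2, 2/5, 2)

Apply the Gram-Schmidt recurrence
  u_1 = v_1
  u_i = v_i − Σ_{j<i} ((v_i · u_j) / (u_j · u_j)) · u_j.

Step by step this gives:
  u_1 = (-2, 0, 1, 0)
  u_2 = (1/5, 2, 2/5, 2)

Orthogonality check:
  u_2 · u_1 = 0 (should be 0)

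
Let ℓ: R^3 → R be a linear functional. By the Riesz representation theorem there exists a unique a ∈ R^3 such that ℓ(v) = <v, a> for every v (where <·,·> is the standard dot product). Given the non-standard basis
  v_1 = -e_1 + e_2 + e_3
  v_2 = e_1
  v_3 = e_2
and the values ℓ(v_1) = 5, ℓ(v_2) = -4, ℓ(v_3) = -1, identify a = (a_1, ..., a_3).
a = (-4, -1, 2)

Write a = (a_1, ..., a_3) in the standard basis. For each basis vector v_i, ℓ(v_i) = <v_i, a> is a linear equation in the a_j's. Collect the n equations into a matrix system V a = ℓ, where row i of V is v_i (expressed in the standard basis). Since V is invertible (lower-triangular with 1s on the diagonal, up to permutation), solve by back-substitution:
  V =
[[-1, 1, 1],
 [1, 0, 0],
 [0, 1, 0]]
  V a = (5, -4, -1)
Solving gives a = (-4, -1, 2).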